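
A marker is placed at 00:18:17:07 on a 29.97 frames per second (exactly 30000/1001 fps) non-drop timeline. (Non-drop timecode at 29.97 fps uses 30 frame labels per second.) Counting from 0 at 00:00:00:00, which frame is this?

Total seconds to the label: (0 × 3600 + 18 × 60 + 17) = 1097.
Frame index = 1097 × 30 + 7 = 32917.

32917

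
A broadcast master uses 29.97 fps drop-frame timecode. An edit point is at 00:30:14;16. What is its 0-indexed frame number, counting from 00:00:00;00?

54382

Complete 10-minute blocks: 3, each 17982 frames → 53946.
Remaining 0 whole minutes in the current block: 0 frames.
Within the current minute: 14 × 30 + 16 = 436. Total = 53946 + 0 + 436 = 54382.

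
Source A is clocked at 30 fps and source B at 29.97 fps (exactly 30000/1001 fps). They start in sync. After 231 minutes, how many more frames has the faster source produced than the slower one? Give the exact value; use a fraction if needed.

5400/13 frames

231 min = 13860 s.
A emits 30 × 13860 = 415800 frames; B emits 30000/1001 × 13860 = 5400000/13.
Difference = 5400/13 frames (≈ 415.3846); B is behind A.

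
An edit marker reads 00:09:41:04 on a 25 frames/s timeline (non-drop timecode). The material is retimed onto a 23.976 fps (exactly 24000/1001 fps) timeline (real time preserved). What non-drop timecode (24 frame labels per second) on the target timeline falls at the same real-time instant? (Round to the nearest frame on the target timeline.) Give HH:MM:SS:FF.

00:09:40:14

Source frame index: (0×3600 + 9×60 + 41) × 25 + 4 = 14529.
Real time: 14529 / (25) = 14529/25 s.
Target frame: (14529/25) × (24000/1001) = 13947840/1001 ≈ 13933.906 → 13934.
At 24 labels/s: frame 13934 → 00:09:40:14.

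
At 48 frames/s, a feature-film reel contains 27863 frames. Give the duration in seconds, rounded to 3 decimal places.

580.479 seconds

Running time = 27863 × 1/48 = 27863/48 s ≈ 580.479 s.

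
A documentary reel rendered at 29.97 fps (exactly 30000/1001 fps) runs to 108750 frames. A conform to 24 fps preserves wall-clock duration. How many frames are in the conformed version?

Target frames = source frames × (target rate / source rate) = 108750 × (24)/(30000/1001) = 108750 × 1001/1250 = 87087.

87087 frames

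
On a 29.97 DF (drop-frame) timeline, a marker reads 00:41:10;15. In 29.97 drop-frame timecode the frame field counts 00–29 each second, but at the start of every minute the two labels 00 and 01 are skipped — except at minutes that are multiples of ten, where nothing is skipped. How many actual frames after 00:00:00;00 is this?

Complete 10-minute blocks: 4, each 17982 frames → 71928.
Remaining 1 whole minute in the current block: 1800 + 0 × 1798 = 1800 frames.
Within the current minute: 10 × 30 + 15 − 2 = 313 (labels ;00/;01 skipped at this minute). Total = 71928 + 1800 + 313 = 74041.

74041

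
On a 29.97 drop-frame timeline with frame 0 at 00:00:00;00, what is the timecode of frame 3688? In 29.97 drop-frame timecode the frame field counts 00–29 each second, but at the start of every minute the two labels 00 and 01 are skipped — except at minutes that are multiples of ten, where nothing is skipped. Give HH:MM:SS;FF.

Each 10-minute DF block holds 10 × 60 × 30 − 9 × 2 = 17982 frames. 3688 ÷ 17982 → 0 full blocks, remainder 3688.
Within the partial block the first minute is 1800 frames and each further minute 1798, so 2 further minute boundaries passed. Total skipped labels = 18 × 0 + 2 × 2 = 4.
Non-drop label index = 3688 + 4 = 3692; at 30 labels/s that is 00:02:03:02, i.e. DF 00:02:03;02.

00:02:03;02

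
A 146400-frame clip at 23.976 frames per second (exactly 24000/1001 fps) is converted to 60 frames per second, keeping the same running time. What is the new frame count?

Target frames = source frames × (target rate / source rate) = 146400 × (60)/(24000/1001) = 146400 × 1001/400 = 366366.

366366 frames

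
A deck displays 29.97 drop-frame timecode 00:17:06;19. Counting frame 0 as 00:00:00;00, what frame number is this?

As if non-drop at 30 labels/s: (0 × 3600 + 17 × 60 + 6) × 30 + 19 = 30799.
Minute boundaries passed: 17; those not divisible by 10: 17 − 1 = 16; dropped labels = 2 × 16 = 32.
Actual frame index = 30799 − 32 = 30767.

30767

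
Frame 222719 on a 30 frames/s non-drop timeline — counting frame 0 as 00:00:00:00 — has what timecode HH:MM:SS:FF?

222719 ÷ 30 = 7423 full seconds, remainder 29 frames.
7423 s = 2 h 3 min 43 s.
Timecode: 02:03:43:29.

02:03:43:29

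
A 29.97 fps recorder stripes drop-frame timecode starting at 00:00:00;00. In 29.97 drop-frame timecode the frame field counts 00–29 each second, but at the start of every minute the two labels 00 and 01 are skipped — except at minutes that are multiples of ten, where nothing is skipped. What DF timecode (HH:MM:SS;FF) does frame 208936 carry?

01:56:11;16

Each 10-minute DF block holds 10 × 60 × 30 − 9 × 2 = 17982 frames. 208936 ÷ 17982 → 11 full blocks, remainder 11134.
Within the partial block the first minute is 1800 frames and each further minute 1798, so 6 further minute boundaries passed. Total skipped labels = 18 × 11 + 2 × 6 = 210.
Non-drop label index = 208936 + 210 = 209146; at 30 labels/s that is 01:56:11:16, i.e. DF 01:56:11;16.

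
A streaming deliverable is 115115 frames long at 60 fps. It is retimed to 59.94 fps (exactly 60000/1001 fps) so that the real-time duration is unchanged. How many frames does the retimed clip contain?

Target frames = source frames × (target rate / source rate) = 115115 × (60000/1001)/(60) = 115115 × 1000/1001 = 115000.

115000 frames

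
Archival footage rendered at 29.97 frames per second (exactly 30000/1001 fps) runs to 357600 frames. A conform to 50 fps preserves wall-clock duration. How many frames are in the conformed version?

596596 frames

Target frames = source frames × (target rate / source rate) = 357600 × (50)/(30000/1001) = 357600 × 1001/600 = 596596.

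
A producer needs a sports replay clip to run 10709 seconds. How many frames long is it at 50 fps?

Frames = 10709 × 50 = 535450.

535450 frames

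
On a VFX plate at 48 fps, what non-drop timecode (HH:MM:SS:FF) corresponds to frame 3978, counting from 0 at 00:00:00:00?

3978 ÷ 48 = 82 full seconds, remainder 42 frames.
82 s = 0 h 1 min 22 s.
Timecode: 00:01:22:42.

00:01:22:42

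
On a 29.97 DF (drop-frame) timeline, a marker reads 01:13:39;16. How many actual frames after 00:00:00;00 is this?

Complete 10-minute blocks: 7, each 17982 frames → 125874.
Remaining 3 whole minutes in the current block: 1800 + 2 × 1798 = 5396 frames.
Within the current minute: 39 × 30 + 16 − 2 = 1184 (labels ;00/;01 skipped at this minute). Total = 125874 + 5396 + 1184 = 132454.

132454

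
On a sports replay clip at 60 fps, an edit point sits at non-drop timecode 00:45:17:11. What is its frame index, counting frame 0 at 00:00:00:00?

163031

Total seconds to the label: (0 × 3600 + 45 × 60 + 17) = 2717.
Frame index = 2717 × 60 + 11 = 163031.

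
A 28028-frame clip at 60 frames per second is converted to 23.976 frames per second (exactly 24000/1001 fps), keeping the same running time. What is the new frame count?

Target frames = source frames × (target rate / source rate) = 28028 × (24000/1001)/(60) = 28028 × 400/1001 = 11200.

11200 frames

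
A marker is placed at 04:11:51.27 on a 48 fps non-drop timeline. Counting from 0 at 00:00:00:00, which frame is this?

Total seconds to the label: (4 × 3600 + 11 × 60 + 51) = 15111.
Frame index = 15111 × 48 + 27 = 725355.

frame 725355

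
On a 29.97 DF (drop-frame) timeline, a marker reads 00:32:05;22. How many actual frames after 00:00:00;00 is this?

As if non-drop at 30 labels/s: (0 × 3600 + 32 × 60 + 5) × 30 + 22 = 57772.
Minute boundaries passed: 32; those not divisible by 10: 32 − 3 = 29; dropped labels = 2 × 29 = 58.
Actual frame index = 57772 − 58 = 57714.

57714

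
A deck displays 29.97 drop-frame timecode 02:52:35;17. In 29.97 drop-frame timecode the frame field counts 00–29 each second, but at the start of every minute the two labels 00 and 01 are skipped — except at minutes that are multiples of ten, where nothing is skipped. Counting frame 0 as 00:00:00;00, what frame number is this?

310357

Complete 10-minute blocks: 17, each 17982 frames → 305694.
Remaining 2 whole minutes in the current block: 1800 + 1 × 1798 = 3598 frames.
Within the current minute: 35 × 30 + 17 − 2 = 1065 (labels ;00/;01 skipped at this minute). Total = 305694 + 3598 + 1065 = 310357.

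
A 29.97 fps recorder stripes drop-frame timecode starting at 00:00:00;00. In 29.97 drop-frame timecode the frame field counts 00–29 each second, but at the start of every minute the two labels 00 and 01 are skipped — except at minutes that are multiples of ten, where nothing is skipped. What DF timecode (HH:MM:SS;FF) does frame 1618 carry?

00:00:53;28

Each 10-minute DF block holds 10 × 60 × 30 − 9 × 2 = 17982 frames. 1618 ÷ 17982 → 0 full blocks, remainder 1618.
Within the partial block the first minute is 1800 frames and each further minute 1798, so 0 further minute boundaries passed. Total skipped labels = 18 × 0 + 2 × 0 = 0.
Non-drop label index = 1618 + 0 = 1618; at 30 labels/s that is 00:00:53:28, i.e. DF 00:00:53;28.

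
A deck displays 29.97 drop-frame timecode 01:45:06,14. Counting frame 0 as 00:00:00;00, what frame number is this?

189004

As if non-drop at 30 labels/s: (1 × 3600 + 45 × 60 + 6) × 30 + 14 = 189194.
Minute boundaries passed: 105; those not divisible by 10: 105 − 10 = 95; dropped labels = 2 × 95 = 190.
Actual frame index = 189194 − 190 = 189004.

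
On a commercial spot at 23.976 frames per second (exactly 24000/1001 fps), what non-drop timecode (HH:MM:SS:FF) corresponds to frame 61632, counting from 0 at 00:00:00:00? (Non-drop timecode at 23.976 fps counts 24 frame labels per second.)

61632 ÷ 24 = 2568 full seconds, remainder 0 frames.
2568 s = 0 h 42 min 48 s.
Timecode: 00:42:48:00.

00:42:48:00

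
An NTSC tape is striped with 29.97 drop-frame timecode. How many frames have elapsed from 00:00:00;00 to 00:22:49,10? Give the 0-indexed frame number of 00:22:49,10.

41040

As if non-drop at 30 labels/s: (0 × 3600 + 22 × 60 + 49) × 30 + 10 = 41080.
Minute boundaries passed: 22; those not divisible by 10: 22 − 2 = 20; dropped labels = 2 × 20 = 40.
Actual frame index = 41080 − 40 = 41040.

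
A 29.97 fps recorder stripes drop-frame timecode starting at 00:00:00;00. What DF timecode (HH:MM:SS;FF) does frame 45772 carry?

Ten DF minutes hold 17982 frames, so frame 45772 lies in block 2 (frames 35964–53945) with 9808 frames into that block.
The block's first minute is 1800 frames and the rest 1798 each; 9808 frames reaches minute 5, so 2 × 18 + 5 × 2 = 46 labels have been skipped so far.
Adding those back, label number 45772 + 46 = 45818 at 30 labels/s is 1527 s + 8 f = 0 h 25 min 27 s frame 8, i.e. 00:25:27;08.

00:25:27;08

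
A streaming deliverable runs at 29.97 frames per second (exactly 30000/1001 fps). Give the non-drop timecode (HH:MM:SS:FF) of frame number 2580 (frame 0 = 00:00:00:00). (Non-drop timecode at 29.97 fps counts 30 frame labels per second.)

2580 ÷ 30 = 86 full seconds, remainder 0 frames.
86 s = 0 h 1 min 26 s.
Timecode: 00:01:26:00.

00:01:26:00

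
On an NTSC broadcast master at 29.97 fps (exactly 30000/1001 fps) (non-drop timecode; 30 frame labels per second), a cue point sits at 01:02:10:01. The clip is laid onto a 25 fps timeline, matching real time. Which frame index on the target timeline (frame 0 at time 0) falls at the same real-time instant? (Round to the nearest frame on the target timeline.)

Source frame index: (1×3600 + 2×60 + 10) × 30 + 1 = 111901.
Real time: 111901 / (30000/1001) = 112012901/30000 s.
Target frame: (112012901/30000) × (25) = 112012901/1200 ≈ 93344.084 → 93344.

frame 93344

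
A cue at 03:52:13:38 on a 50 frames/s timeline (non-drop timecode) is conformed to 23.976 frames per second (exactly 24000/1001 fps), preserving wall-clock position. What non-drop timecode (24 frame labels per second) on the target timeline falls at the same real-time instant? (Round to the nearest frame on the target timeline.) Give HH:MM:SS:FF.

Source frame index: (3×3600 + 52×60 + 13) × 50 + 38 = 696688.
Real time: 696688 / (50) = 348344/25 s.
Target frame: (348344/25) × (24000/1001) = 334410240/1001 ≈ 334076.164 → 334076.
At 24 labels/s: frame 334076 → 03:51:59:20.

03:51:59:20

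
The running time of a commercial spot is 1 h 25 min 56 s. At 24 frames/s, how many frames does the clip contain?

1 h 25 min 56 s = 5156 s.
Frames = 5156 × 24 = 123744.

123744 frames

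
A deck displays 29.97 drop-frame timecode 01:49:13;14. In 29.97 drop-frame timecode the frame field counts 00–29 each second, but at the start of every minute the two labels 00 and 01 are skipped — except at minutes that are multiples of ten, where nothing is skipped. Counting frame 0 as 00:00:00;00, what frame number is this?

Complete 10-minute blocks: 10, each 17982 frames → 179820.
Remaining 9 whole minutes in the current block: 1800 + 8 × 1798 = 16184 frames.
Within the current minute: 13 × 30 + 14 − 2 = 402 (labels ;00/;01 skipped at this minute). Total = 179820 + 16184 + 402 = 196406.

196406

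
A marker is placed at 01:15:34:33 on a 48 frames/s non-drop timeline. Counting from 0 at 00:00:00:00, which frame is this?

frame 217665

Total seconds to the label: (1 × 3600 + 15 × 60 + 34) = 4534.
Frame index = 4534 × 48 + 33 = 217665.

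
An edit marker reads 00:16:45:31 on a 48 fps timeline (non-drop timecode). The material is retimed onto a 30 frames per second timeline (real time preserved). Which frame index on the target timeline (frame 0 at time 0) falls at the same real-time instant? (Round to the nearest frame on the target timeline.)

Source frame index: (0×3600 + 16×60 + 45) × 48 + 31 = 48271.
Real time: 48271 / (48) = 48271/48 s.
Target frame: (48271/48) × (30) = 241355/8 ≈ 30169.375 → 30169.

frame 30169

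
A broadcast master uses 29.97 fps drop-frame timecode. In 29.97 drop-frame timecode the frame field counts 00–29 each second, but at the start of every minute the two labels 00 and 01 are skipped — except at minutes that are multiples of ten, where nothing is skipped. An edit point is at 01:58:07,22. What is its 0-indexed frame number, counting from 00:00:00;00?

Complete 10-minute blocks: 11, each 17982 frames → 197802.
Remaining 8 whole minutes in the current block: 1800 + 7 × 1798 = 14386 frames.
Within the current minute: 7 × 30 + 22 − 2 = 230 (labels ;00/;01 skipped at this minute). Total = 197802 + 14386 + 230 = 212418.

212418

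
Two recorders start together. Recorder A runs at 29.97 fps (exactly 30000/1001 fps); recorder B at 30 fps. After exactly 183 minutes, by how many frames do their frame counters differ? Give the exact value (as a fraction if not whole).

329400/1001 frames

183 min = 10980 s.
A emits 30000/1001 × 10980 = 329400000/1001 frames; B emits 30 × 10980 = 329400.
Difference = 329400/1001 frames (≈ 329.0709); B is ahead of A.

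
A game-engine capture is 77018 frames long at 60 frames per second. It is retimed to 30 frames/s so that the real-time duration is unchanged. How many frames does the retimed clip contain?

38509 frames

Target frames = source frames × (target rate / source rate) = 77018 × (30)/(60) = 77018 × 1/2 = 38509.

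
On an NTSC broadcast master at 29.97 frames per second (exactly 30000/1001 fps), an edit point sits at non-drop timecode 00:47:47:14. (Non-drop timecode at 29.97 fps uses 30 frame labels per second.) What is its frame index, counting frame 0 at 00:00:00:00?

Total seconds to the label: (0 × 3600 + 47 × 60 + 47) = 2867.
Frame index = 2867 × 30 + 14 = 86024.

frame 86024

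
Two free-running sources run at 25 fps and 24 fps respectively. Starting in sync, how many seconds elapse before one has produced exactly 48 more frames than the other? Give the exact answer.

The gap grows by |24 − 25| = 1 frame per second.
Time for a 48-frame gap: 48 ÷ (1) = 48 s.

48 seconds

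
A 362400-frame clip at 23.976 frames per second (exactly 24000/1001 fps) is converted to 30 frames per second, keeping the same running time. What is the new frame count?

Target frames = source frames × (target rate / source rate) = 362400 × (30)/(24000/1001) = 362400 × 1001/800 = 453453.

453453 frames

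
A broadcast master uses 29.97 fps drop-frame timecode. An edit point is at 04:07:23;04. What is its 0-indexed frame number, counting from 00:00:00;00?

444848

Complete 10-minute blocks: 24, each 17982 frames → 431568.
Remaining 7 whole minutes in the current block: 1800 + 6 × 1798 = 12588 frames.
Within the current minute: 23 × 30 + 4 − 2 = 692 (labels ;00/;01 skipped at this minute). Total = 431568 + 12588 + 692 = 444848.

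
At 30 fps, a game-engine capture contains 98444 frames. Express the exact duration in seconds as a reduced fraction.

49222/15 seconds

Running time = 98444 ÷ (30) = 98444 × 1/30 = 49222/15 s.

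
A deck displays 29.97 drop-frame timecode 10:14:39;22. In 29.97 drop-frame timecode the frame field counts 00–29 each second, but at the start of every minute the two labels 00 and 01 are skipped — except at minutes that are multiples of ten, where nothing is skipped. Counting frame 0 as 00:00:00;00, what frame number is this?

1105286

Complete 10-minute blocks: 61, each 17982 frames → 1096902.
Remaining 4 whole minutes in the current block: 1800 + 3 × 1798 = 7194 frames.
Within the current minute: 39 × 30 + 22 − 2 = 1190 (labels ;00/;01 skipped at this minute). Total = 1096902 + 7194 + 1190 = 1105286.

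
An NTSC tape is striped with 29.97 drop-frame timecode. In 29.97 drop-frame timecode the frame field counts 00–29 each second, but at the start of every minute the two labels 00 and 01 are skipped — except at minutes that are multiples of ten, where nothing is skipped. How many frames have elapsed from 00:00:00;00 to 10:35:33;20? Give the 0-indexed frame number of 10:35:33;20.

1142866

Complete 10-minute blocks: 63, each 17982 frames → 1132866.
Remaining 5 whole minutes in the current block: 1800 + 4 × 1798 = 8992 frames.
Within the current minute: 33 × 30 + 20 − 2 = 1008 (labels ;00/;01 skipped at this minute). Total = 1132866 + 8992 + 1008 = 1142866.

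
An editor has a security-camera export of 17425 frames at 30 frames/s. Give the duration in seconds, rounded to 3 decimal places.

Running time = 17425 × 1/30 = 3485/6 s ≈ 580.833 s.

580.833 seconds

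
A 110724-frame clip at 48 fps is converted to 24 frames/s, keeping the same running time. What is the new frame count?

55362 frames

Frames at target rate = 110724 × (24) / (48) = 55362.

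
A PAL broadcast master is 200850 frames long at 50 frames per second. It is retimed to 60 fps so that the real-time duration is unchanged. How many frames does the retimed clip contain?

Target frames = source frames × (target rate / source rate) = 200850 × (60)/(50) = 200850 × 6/5 = 241020.

241020 frames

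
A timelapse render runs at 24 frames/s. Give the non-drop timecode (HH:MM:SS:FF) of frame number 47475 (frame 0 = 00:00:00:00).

00:32:58:03

47475 ÷ 24 = 1978 full seconds, remainder 3 frames.
1978 s = 0 h 32 min 58 s.
Timecode: 00:32:58:03.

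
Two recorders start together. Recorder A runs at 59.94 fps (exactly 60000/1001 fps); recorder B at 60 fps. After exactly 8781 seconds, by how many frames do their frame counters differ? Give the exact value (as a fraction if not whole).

A emits 60000/1001 × 8781 = 526860000/1001 frames; B emits 60 × 8781 = 526860.
Difference = 526860/1001 frames (≈ 526.3337); B is ahead of A.

526860/1001 frames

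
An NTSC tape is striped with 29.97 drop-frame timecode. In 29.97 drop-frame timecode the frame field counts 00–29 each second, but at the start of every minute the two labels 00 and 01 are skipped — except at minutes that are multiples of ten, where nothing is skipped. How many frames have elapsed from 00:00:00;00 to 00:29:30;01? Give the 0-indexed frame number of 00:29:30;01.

53047

As if non-drop at 30 labels/s: (0 × 3600 + 29 × 60 + 30) × 30 + 1 = 53101.
Minute boundaries passed: 29; those not divisible by 10: 29 − 2 = 27; dropped labels = 2 × 27 = 54.
Actual frame index = 53101 − 54 = 53047.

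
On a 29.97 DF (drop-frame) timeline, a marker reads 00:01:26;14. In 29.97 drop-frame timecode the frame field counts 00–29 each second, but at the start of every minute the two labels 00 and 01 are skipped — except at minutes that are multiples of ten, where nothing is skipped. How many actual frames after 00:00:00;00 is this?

2592

Complete 10-minute blocks: 0, each 17982 frames → 0.
Remaining 1 whole minute in the current block: 1800 + 0 × 1798 = 1800 frames.
Within the current minute: 26 × 30 + 14 − 2 = 792 (labels ;00/;01 skipped at this minute). Total = 0 + 1800 + 792 = 2592.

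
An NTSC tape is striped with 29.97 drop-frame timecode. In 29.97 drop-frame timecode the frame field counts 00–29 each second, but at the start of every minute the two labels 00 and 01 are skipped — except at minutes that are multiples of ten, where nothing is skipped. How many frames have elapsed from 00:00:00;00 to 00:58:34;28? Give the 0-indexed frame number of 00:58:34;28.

105342

As if non-drop at 30 labels/s: (0 × 3600 + 58 × 60 + 34) × 30 + 28 = 105448.
Minute boundaries passed: 58; those not divisible by 10: 58 − 5 = 53; dropped labels = 2 × 53 = 106.
Actual frame index = 105448 − 106 = 105342.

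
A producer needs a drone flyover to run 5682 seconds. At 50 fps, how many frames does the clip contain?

Frames = 5682 × 50 = 284100.

284100 frames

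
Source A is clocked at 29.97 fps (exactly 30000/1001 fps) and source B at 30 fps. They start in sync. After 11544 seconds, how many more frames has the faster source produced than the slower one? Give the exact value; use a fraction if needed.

26640/77 frames

A emits 30000/1001 × 11544 = 26640000/77 frames; B emits 30 × 11544 = 346320.
Difference = 26640/77 frames (≈ 345.9740); B is ahead of A.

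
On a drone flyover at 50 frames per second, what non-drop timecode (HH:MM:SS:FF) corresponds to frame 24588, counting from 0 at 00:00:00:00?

00:08:11:38

24588 ÷ 50 = 491 full seconds, remainder 38 frames.
491 s = 0 h 8 min 11 s.
Timecode: 00:08:11:38.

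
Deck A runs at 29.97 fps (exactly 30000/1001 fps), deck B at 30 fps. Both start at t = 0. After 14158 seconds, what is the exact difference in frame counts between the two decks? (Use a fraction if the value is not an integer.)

A emits 30000/1001 × 14158 = 424740000/1001 frames; B emits 30 × 14158 = 424740.
Difference = 424740/1001 frames (≈ 424.3157); B is ahead of A.

424740/1001 frames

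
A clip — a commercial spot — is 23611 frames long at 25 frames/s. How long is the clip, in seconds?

Running time = 23611 / (25) = 944.44 s.

944.44 seconds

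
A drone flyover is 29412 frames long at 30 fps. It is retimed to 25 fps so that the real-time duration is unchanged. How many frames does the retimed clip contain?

Target frames = source frames × (target rate / source rate) = 29412 × (25)/(30) = 29412 × 5/6 = 24510.

24510 frames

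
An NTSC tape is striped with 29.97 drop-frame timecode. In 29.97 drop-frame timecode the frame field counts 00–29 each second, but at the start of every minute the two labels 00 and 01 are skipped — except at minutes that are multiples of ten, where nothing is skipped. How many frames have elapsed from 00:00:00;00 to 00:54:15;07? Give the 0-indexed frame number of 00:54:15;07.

97559

Complete 10-minute blocks: 5, each 17982 frames → 89910.
Remaining 4 whole minutes in the current block: 1800 + 3 × 1798 = 7194 frames.
Within the current minute: 15 × 30 + 7 − 2 = 455 (labels ;00/;01 skipped at this minute). Total = 89910 + 7194 + 455 = 97559.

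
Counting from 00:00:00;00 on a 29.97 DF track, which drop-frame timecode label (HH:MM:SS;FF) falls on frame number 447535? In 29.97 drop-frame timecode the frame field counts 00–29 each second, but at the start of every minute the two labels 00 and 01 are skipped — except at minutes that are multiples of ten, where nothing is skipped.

Each 10-minute DF block holds 10 × 60 × 30 − 9 × 2 = 17982 frames. 447535 ÷ 17982 → 24 full blocks, remainder 15967.
Within the partial block the first minute is 1800 frames and each further minute 1798, so 8 further minute boundaries passed. Total skipped labels = 18 × 24 + 2 × 8 = 448.
Non-drop label index = 447535 + 448 = 447983; at 30 labels/s that is 04:08:52:23, i.e. DF 04:08:52;23.

04:08:52;23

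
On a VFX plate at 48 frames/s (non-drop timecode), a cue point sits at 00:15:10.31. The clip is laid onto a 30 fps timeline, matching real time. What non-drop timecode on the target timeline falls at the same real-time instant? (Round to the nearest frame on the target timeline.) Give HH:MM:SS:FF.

00:15:10:19

Source frame index: (0×3600 + 15×60 + 10) × 48 + 31 = 43711.
Real time: 43711 / (48) = 43711/48 s.
Target frame: (43711/48) × (30) = 218555/8 ≈ 27319.375 → 27319.
At 30 labels/s: frame 27319 → 00:15:10:19.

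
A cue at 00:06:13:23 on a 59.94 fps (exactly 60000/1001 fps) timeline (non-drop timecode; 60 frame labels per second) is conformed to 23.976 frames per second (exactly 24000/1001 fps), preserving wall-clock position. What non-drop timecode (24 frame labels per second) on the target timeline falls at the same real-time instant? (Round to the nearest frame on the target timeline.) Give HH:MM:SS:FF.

00:06:13:09

Source frame index: (0×3600 + 6×60 + 13) × 60 + 23 = 22403.
Real time: 22403 / (60000/1001) = 22425403/60000 s.
Target frame: (22425403/60000) × (24000/1001) = 44806/5 ≈ 8961.200 → 8961.
At 24 labels/s: frame 8961 → 00:06:13:09.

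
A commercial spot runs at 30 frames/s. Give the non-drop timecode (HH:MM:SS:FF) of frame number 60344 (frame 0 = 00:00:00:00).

00:33:31:14

60344 ÷ 30 = 2011 full seconds, remainder 14 frames.
2011 s = 0 h 33 min 31 s.
Timecode: 00:33:31:14.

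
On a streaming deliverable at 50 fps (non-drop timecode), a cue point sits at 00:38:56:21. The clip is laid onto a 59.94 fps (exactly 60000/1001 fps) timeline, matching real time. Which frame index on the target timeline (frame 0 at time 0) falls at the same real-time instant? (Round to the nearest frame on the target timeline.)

Source frame index: (0×3600 + 38×60 + 56) × 50 + 21 = 116821.
Real time: 116821 / (50) = 116821/50 s.
Target frame: (116821/50) × (60000/1001) = 140185200/1001 ≈ 140045.155 → 140045.

frame 140045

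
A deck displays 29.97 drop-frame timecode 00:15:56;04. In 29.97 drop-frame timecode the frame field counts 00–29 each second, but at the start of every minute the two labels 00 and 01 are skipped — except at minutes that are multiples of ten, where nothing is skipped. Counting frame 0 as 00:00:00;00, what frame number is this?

Complete 10-minute blocks: 1, each 17982 frames → 17982.
Remaining 5 whole minutes in the current block: 1800 + 4 × 1798 = 8992 frames.
Within the current minute: 56 × 30 + 4 − 2 = 1682 (labels ;00/;01 skipped at this minute). Total = 17982 + 8992 + 1682 = 28656.

28656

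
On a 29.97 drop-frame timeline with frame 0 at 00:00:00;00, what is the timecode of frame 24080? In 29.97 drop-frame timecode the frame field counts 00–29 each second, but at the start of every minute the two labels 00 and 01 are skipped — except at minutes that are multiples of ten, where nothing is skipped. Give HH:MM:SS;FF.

Each 10-minute DF block holds 10 × 60 × 30 − 9 × 2 = 17982 frames. 24080 ÷ 17982 → 1 full block, remainder 6098.
Within the partial block the first minute is 1800 frames and each further minute 1798, so 3 further minute boundaries passed. Total skipped labels = 18 × 1 + 2 × 3 = 24.
Non-drop label index = 24080 + 24 = 24104; at 30 labels/s that is 00:13:23:14, i.e. DF 00:13:23;14.

00:13:23;14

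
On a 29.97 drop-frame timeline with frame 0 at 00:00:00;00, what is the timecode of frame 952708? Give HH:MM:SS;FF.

Ten DF minutes hold 17982 frames, so frame 952708 lies in block 52 (frames 935064–953045) with 17644 frames into that block.
The block's first minute is 1800 frames and the rest 1798 each; 17644 frames reaches minute 9, so 52 × 18 + 9 × 2 = 954 labels have been skipped so far.
Adding those back, label number 952708 + 954 = 953662 at 30 labels/s is 31788 s + 22 f = 8 h 49 min 48 s frame 22, i.e. 08:49:48;22.

08:49:48;22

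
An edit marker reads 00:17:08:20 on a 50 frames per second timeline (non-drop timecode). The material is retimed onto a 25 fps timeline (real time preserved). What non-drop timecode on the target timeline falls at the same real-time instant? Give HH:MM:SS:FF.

Source frame index: (0×3600 + 17×60 + 8) × 50 + 20 = 51420.
Real time: 51420 / (50) = 5142/5 s.
Target frame: (5142/5) × (25) = 25710.
At 25 labels/s: frame 25710 → 00:17:08:10.

00:17:08:10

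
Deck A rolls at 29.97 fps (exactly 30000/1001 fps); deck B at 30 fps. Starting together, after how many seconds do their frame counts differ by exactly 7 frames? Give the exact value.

The gap grows by |30 − 30000/1001| = 30/1001 frames per second.
Time for a 7-frame gap: 7 ÷ (30/1001) = 7007/30 s.

7007/30 seconds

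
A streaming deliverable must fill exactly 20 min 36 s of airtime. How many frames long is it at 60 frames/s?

20 min 36 s = 1236 s.
Frames = 1236 × 60 = 74160.

74160 frames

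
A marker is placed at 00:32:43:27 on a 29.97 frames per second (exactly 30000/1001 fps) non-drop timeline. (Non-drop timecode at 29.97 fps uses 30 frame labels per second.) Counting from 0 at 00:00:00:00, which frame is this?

58917

Total seconds to the label: (0 × 3600 + 32 × 60 + 43) = 1963.
Frame index = 1963 × 30 + 27 = 58917.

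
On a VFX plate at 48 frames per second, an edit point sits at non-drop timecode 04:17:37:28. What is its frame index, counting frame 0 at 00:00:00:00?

Total seconds to the label: (4 × 3600 + 17 × 60 + 37) = 15457.
Frame index = 15457 × 48 + 28 = 741964.

741964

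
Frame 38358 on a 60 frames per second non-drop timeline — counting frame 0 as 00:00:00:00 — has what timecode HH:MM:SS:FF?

38358 ÷ 60 = 639 full seconds, remainder 18 frames.
639 s = 0 h 10 min 39 s.
Timecode: 00:10:39:18.

00:10:39:18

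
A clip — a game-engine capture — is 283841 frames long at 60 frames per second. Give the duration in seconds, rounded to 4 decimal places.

4730.6833 seconds

Running time = 283841 × 1/60 = 283841/60 s ≈ 4730.6833 s.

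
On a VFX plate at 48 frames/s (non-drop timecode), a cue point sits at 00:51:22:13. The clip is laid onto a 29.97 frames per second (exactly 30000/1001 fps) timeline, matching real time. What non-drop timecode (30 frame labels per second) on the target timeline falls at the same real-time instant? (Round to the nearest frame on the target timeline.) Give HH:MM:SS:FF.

00:51:19:06

Source frame index: (0×3600 + 51×60 + 22) × 48 + 13 = 147949.
Real time: 147949 / (48) = 147949/48 s.
Target frame: (147949/48) × (30000/1001) = 92468125/1001 ≈ 92375.749 → 92376.
At 30 labels/s: frame 92376 → 00:51:19:06.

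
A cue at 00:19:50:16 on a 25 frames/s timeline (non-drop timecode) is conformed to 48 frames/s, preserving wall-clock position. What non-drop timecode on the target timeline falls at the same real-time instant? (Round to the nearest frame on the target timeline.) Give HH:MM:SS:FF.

00:19:50:31

Source frame index: (0×3600 + 19×60 + 50) × 25 + 16 = 29766.
Real time: 29766 / (25) = 29766/25 s.
Target frame: (29766/25) × (48) = 1428768/25 ≈ 57150.720 → 57151.
At 48 labels/s: frame 57151 → 00:19:50:31.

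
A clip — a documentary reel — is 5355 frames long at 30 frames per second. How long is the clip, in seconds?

Running time = 5355 / (30) = 178.5 s.

178.5 seconds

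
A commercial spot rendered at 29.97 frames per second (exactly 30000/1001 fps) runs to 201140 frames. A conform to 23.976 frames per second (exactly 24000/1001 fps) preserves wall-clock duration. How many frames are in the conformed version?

160912 frames

Target frames = source frames × (target rate / source rate) = 201140 × (24000/1001)/(30000/1001) = 201140 × 4/5 = 160912.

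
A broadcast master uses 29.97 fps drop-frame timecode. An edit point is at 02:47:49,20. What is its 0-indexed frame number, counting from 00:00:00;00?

301788

As if non-drop at 30 labels/s: (2 × 3600 + 47 × 60 + 49) × 30 + 20 = 302090.
Minute boundaries passed: 167; those not divisible by 10: 167 − 16 = 151; dropped labels = 2 × 151 = 302.
Actual frame index = 302090 − 302 = 301788.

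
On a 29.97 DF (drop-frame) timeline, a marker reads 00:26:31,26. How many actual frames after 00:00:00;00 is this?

47708

As if non-drop at 30 labels/s: (0 × 3600 + 26 × 60 + 31) × 30 + 26 = 47756.
Minute boundaries passed: 26; those not divisible by 10: 26 − 2 = 24; dropped labels = 2 × 24 = 48.
Actual frame index = 47756 − 48 = 47708.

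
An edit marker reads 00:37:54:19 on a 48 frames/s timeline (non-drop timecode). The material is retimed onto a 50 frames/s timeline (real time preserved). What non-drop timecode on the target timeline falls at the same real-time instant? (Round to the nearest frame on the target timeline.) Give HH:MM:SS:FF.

Source frame index: (0×3600 + 37×60 + 54) × 48 + 19 = 109171.
Real time: 109171 / (48) = 109171/48 s.
Target frame: (109171/48) × (50) = 2729275/24 ≈ 113719.792 → 113720.
At 50 labels/s: frame 113720 → 00:37:54:20.

00:37:54:20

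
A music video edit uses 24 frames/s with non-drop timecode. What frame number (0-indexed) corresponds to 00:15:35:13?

frame 22453

Total seconds to the label: (0 × 3600 + 15 × 60 + 35) = 935.
Frame index = 935 × 24 + 13 = 22453.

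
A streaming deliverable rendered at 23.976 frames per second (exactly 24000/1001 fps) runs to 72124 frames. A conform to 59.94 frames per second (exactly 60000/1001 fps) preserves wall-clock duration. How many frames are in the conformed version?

180310 frames

Target frames = source frames × (target rate / source rate) = 72124 × (60000/1001)/(24000/1001) = 72124 × 5/2 = 180310.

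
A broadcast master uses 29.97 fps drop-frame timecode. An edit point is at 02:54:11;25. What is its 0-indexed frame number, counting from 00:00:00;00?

313241

Complete 10-minute blocks: 17, each 17982 frames → 305694.
Remaining 4 whole minutes in the current block: 1800 + 3 × 1798 = 7194 frames.
Within the current minute: 11 × 30 + 25 − 2 = 353 (labels ;00/;01 skipped at this minute). Total = 305694 + 7194 + 353 = 313241.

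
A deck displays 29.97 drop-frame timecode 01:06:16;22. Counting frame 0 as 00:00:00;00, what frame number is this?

Complete 10-minute blocks: 6, each 17982 frames → 107892.
Remaining 6 whole minutes in the current block: 1800 + 5 × 1798 = 10790 frames.
Within the current minute: 16 × 30 + 22 − 2 = 500 (labels ;00/;01 skipped at this minute). Total = 107892 + 10790 + 500 = 119182.

119182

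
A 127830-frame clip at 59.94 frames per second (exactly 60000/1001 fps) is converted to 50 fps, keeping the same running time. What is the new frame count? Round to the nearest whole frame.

Frames at target rate = 127830 × (50) / (60000/1001) = 4265261/40 ≈ 106631.525.
Nearest whole frame: 106632.

106632 frames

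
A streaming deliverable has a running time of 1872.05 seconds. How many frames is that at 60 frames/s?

112323 frames

Frames = 1872.05 × 60 = 112323.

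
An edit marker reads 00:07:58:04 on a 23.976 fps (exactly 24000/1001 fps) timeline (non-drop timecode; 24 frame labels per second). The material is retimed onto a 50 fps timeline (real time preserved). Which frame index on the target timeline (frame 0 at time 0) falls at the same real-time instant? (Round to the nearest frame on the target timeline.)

frame 23932

Source frame index: (0×3600 + 7×60 + 58) × 24 + 4 = 11476.
Real time: 11476 / (24000/1001) = 2871869/6000 s.
Target frame: (2871869/6000) × (50) = 2871869/120 ≈ 23932.242 → 23932.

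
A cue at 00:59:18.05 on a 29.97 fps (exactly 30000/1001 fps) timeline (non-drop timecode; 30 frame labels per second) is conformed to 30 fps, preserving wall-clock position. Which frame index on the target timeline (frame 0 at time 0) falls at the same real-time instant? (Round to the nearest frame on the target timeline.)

frame 106852

Source frame index: (0×3600 + 59×60 + 18) × 30 + 5 = 106745.
Real time: 106745 / (30000/1001) = 21370349/6000 s.
Target frame: (21370349/6000) × (30) = 21370349/200 ≈ 106851.745 → 106852.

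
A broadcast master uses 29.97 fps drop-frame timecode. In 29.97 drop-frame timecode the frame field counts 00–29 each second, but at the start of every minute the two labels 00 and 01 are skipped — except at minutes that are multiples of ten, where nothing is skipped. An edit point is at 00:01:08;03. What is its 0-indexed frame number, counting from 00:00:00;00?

2041

Complete 10-minute blocks: 0, each 17982 frames → 0.
Remaining 1 whole minute in the current block: 1800 + 0 × 1798 = 1800 frames.
Within the current minute: 8 × 30 + 3 − 2 = 241 (labels ;00/;01 skipped at this minute). Total = 0 + 1800 + 241 = 2041.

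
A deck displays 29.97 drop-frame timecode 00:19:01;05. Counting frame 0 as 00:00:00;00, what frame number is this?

Complete 10-minute blocks: 1, each 17982 frames → 17982.
Remaining 9 whole minutes in the current block: 1800 + 8 × 1798 = 16184 frames.
Within the current minute: 1 × 30 + 5 − 2 = 33 (labels ;00/;01 skipped at this minute). Total = 17982 + 16184 + 33 = 34199.

34199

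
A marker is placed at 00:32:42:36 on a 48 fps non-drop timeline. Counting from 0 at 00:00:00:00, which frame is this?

94212

Total seconds to the label: (0 × 3600 + 32 × 60 + 42) = 1962.
Frame index = 1962 × 48 + 36 = 94212.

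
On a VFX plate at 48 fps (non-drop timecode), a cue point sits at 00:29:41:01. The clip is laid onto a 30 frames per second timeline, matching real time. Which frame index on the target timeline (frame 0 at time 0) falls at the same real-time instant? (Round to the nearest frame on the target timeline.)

frame 53431

Source frame index: (0×3600 + 29×60 + 41) × 48 + 1 = 85489.
Real time: 85489 / (48) = 85489/48 s.
Target frame: (85489/48) × (30) = 427445/8 ≈ 53430.625 → 53431.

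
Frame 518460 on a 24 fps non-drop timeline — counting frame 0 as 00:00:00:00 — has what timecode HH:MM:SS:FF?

06:00:02:12

518460 ÷ 24 = 21602 full seconds, remainder 12 frames.
21602 s = 6 h 0 min 2 s.
Timecode: 06:00:02:12.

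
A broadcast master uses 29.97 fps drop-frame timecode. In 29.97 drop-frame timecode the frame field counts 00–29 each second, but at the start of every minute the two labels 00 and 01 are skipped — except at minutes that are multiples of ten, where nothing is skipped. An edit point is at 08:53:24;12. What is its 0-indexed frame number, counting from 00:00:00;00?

959172

Complete 10-minute blocks: 53, each 17982 frames → 953046.
Remaining 3 whole minutes in the current block: 1800 + 2 × 1798 = 5396 frames.
Within the current minute: 24 × 30 + 12 − 2 = 730 (labels ;00/;01 skipped at this minute). Total = 953046 + 5396 + 730 = 959172.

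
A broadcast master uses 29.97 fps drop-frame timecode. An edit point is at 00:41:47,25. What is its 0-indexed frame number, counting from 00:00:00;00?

75161

As if non-drop at 30 labels/s: (0 × 3600 + 41 × 60 + 47) × 30 + 25 = 75235.
Minute boundaries passed: 41; those not divisible by 10: 41 − 4 = 37; dropped labels = 2 × 37 = 74.
Actual frame index = 75235 − 74 = 75161.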